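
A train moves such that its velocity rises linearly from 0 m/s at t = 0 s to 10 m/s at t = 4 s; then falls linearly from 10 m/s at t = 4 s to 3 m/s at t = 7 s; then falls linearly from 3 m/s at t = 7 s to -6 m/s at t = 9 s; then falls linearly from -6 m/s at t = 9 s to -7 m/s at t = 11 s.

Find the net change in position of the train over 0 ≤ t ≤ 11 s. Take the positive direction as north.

Net displacement equals the area under the velocity-time graph (areas below the axis count negative).
0–4 s: ½(0 + 10)(4) = 20 m
4–7 s: ½(10 + 3)(3) = 19.5 m
7–9 s: ½(3 + -6)(2) = -3 m
9–11 s: ½(-6 + -7)(2) = -13 m
Net displacement = 23.5 m

23.5 m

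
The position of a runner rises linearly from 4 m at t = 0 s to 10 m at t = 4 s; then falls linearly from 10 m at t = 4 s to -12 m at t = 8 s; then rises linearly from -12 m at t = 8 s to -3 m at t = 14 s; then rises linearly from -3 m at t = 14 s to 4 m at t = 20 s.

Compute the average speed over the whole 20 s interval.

Average speed = (total path length)/(elapsed time); on a piecewise-linear x-t graph the path length is Σ|Δx|.
0–4 s: |Δx| = |10 − 4| = 6 m
4–8 s: |Δx| = |-12 − 10| = 22 m
8–14 s: |Δx| = |-3 − -12| = 9 m
14–20 s: |Δx| = |4 − -3| = 7 m
Total path = 44 m; average speed = 44/20 = 2.2 m/s.

2.2 m/s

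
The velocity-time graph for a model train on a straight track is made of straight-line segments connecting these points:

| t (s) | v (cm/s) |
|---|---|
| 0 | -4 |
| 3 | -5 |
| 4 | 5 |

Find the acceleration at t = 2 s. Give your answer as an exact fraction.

Acceleration is the slope of the v-t graph on 0–3 s: (-5 − -4)/(3 − 0) = -1/3 cm/s².

-1/3 cm/s²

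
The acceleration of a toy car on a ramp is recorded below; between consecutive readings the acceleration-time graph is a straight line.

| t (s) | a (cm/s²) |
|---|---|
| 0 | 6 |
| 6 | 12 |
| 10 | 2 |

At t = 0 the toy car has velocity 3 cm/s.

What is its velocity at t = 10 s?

Δv equals the area under the a-t graph; then v = v₀ + Δv.
0–6 s: ½(6 + 12)(6) = 54 cm/s
6–10 s: ½(12 + 2)(4) = 28 cm/s
Δv = 82 cm/s, so v(10) = 3 + (82) = 85 cm/s.

85 cm/s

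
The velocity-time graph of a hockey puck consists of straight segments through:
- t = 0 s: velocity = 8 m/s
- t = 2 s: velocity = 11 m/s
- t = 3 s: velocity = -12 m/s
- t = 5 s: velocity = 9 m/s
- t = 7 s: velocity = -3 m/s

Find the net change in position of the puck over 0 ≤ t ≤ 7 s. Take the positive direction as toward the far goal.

21.5 m

Net displacement equals the area under the velocity-time graph (areas below the axis count negative).
0–2 s: ½(8 + 11)(2) = 19 m
2–3 s: ½(11 + -12)(1) = -0.5 m
3–5 s: ½(-12 + 9)(2) = -3 m
5–7 s: ½(9 + -3)(2) = 6 m
Net displacement = 21.5 m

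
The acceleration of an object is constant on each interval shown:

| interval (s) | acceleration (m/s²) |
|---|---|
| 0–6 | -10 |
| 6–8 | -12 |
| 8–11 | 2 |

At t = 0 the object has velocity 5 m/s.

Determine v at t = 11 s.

Δv equals the area under the a-t graph; then v = v₀ + Δv.
0–6 s: -10 × 6 = -60 m/s
6–8 s: -12 × 2 = -24 m/s
8–11 s: 2 × 3 = 6 m/s
Δv = -78 m/s, so v(11) = 5 + (-78) = -73 m/s.

-73 m/s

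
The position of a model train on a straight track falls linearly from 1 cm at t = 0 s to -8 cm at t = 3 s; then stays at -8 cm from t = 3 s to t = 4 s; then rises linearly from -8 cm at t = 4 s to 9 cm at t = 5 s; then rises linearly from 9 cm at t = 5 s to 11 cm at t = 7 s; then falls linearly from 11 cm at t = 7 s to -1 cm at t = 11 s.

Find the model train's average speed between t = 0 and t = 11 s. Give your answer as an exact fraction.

40/11 cm/s

Average speed = (total path length)/(elapsed time); on a piecewise-linear x-t graph the path length is Σ|Δx|.
0–3 s: |Δx| = |-8 − 1| = 9 cm
3–4 s: |Δx| = |-8 − -8| = 0 cm
4–5 s: |Δx| = |9 − -8| = 17 cm
5–7 s: |Δx| = |11 − 9| = 2 cm
7–11 s: |Δx| = |-1 − 11| = 12 cm
Total path = 40 cm; average speed = 40/11 = 40/11 cm/s.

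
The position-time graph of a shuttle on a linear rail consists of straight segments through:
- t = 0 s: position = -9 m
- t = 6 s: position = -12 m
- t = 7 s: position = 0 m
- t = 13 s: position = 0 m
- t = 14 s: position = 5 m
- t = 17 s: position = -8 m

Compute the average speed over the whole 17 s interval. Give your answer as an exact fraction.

Average speed = (total path length)/(elapsed time); on a piecewise-linear x-t graph the path length is Σ|Δx|.
0–6 s: |Δx| = |-12 − -9| = 3 m
6–7 s: |Δx| = |0 − -12| = 12 m
7–13 s: |Δx| = |0 − 0| = 0 m
13–14 s: |Δx| = |5 − 0| = 5 m
14–17 s: |Δx| = |-8 − 5| = 13 m
Total path = 33 m; average speed = 33/17 = 33/17 m/s.

33/17 m/s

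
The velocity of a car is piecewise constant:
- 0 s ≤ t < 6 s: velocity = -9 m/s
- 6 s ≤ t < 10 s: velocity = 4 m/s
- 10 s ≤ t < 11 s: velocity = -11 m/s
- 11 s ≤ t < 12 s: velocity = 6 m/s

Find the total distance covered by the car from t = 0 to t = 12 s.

Distance (not displacement) is the total path length: add the absolute areas under v-t.
0–6 s: |-9| × 6 = 54 m
6–10 s: |4| × 4 = 16 m
10–11 s: |-11| × 1 = 11 m
11–12 s: |6| × 1 = 6 m
Total distance = 87 m

87 m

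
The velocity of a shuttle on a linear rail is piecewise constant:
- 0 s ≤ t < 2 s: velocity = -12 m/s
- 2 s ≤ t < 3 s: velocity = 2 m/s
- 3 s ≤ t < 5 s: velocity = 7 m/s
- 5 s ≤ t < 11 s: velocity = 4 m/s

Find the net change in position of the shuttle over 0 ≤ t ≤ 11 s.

Net displacement equals the area under the velocity-time graph (areas below the axis count negative).
0–2 s: -12 × 2 = -24 m
2–3 s: 2 × 1 = 2 m
3–5 s: 7 × 2 = 14 m
5–11 s: 4 × 6 = 24 m
Net displacement = 16 m

16 m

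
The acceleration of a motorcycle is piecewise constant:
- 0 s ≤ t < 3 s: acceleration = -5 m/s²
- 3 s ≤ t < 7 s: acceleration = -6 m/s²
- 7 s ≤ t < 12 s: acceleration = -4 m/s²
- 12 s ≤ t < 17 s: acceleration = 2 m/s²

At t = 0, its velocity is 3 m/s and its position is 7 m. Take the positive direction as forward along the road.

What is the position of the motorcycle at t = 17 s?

-587.5 m

On each constant-a segment, Δv = aΔt and Δx = v₀Δt + ½aΔt²; chain segment to segment.
0–3 s: v starts 3 m/s; Δx = 3·3 + ½·-5·3² = -13.5 m; v ends -12 m/s.
3–7 s: v starts -12 m/s; Δx = -12·4 + ½·-6·4² = -96 m; v ends -36 m/s.
7–12 s: v starts -36 m/s; Δx = -36·5 + ½·-4·5² = -230 m; v ends -56 m/s.
12–17 s: v starts -56 m/s; Δx = -56·5 + ½·2·5² = -255 m; v ends -46 m/s.
x(17) = 7 + Σ Δx = -587.5 m.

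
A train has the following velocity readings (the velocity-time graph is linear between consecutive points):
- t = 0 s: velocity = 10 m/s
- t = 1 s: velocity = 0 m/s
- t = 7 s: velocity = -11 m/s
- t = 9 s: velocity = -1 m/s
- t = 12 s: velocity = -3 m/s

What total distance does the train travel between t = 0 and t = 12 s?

56 m

Total distance travelled is ∫|v| dt — sum the magnitudes of each area piece.
0–1 s: |½(10 + 0)(1)| = 5 m
1–7 s: |½(0 + -11)(6)| = 33 m
7–9 s: |½(-11 + -1)(2)| = 12 m
9–12 s: |½(-1 + -3)(3)| = 6 m
Total distance = 56 m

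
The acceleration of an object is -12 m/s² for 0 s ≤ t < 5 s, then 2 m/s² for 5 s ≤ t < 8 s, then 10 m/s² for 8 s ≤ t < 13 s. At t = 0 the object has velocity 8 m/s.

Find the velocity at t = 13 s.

Δv equals the area under the a-t graph; then v = v₀ + Δv.
0–5 s: -12 × 5 = -60 m/s
5–8 s: 2 × 3 = 6 m/s
8–13 s: 10 × 5 = 50 m/s
Δv = -4 m/s, so v(13) = 8 + (-4) = 4 m/s.

4 m/s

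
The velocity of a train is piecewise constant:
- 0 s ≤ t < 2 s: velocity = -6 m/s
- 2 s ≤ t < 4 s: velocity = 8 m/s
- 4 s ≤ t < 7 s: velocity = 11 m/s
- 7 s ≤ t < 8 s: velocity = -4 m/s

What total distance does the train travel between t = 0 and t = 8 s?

Total distance travelled is ∫|v| dt — sum the magnitudes of each area piece.
0–2 s: |-6| × 2 = 12 m
2–4 s: |8| × 2 = 16 m
4–7 s: |11| × 3 = 33 m
7–8 s: |-4| × 1 = 4 m
Total distance = 65 m

65 m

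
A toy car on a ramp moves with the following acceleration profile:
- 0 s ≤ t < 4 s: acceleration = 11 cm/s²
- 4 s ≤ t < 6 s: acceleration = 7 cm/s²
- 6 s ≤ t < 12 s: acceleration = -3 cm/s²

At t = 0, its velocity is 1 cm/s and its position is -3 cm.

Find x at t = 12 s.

493 cm

On each constant-a segment, Δv = aΔt and Δx = v₀Δt + ½aΔt²; chain segment to segment.
0–4 s: v starts 1 cm/s; Δx = 1·4 + ½·11·4² = 92 cm; v ends 45 cm/s.
4–6 s: v starts 45 cm/s; Δx = 45·2 + ½·7·2² = 104 cm; v ends 59 cm/s.
6–12 s: v starts 59 cm/s; Δx = 59·6 + ½·-3·6² = 300 cm; v ends 41 cm/s.
x(12) = -3 + Σ Δx = 493 cm.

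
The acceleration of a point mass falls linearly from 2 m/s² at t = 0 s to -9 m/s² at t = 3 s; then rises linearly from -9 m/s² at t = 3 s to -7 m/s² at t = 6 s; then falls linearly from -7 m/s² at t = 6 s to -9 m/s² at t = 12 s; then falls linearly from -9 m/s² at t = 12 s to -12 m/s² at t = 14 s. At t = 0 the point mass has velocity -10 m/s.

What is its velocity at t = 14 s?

-113.5 m/s

Δv equals the area under the a-t graph; then v = v₀ + Δv.
0–3 s: ½(2 + -9)(3) = -10.5 m/s
3–6 s: ½(-9 + -7)(3) = -24 m/s
6–12 s: ½(-7 + -9)(6) = -48 m/s
12–14 s: ½(-9 + -12)(2) = -21 m/s
Δv = -103.5 m/s, so v(14) = -10 + (-103.5) = -113.5 m/s.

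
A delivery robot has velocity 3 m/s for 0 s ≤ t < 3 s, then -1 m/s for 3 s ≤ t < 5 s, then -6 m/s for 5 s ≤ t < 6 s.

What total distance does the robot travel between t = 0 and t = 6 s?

Total distance travelled is ∫|v| dt — sum the magnitudes of each area piece.
0–3 s: |3| × 3 = 9 m
3–5 s: |-1| × 2 = 2 m
5–6 s: |-6| × 1 = 6 m
Total distance = 17 m

17 m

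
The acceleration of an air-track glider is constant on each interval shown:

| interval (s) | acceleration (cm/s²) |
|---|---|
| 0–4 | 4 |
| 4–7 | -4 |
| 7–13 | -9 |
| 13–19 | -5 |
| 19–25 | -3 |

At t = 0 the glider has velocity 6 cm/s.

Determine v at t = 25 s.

Δv equals the area under the a-t graph; then v = v₀ + Δv.
0–4 s: 4 × 4 = 16 cm/s
4–7 s: -4 × 3 = -12 cm/s
7–13 s: -9 × 6 = -54 cm/s
13–19 s: -5 × 6 = -30 cm/s
19–25 s: -3 × 6 = -18 cm/s
Δv = -98 cm/s, so v(25) = 6 + (-98) = -92 cm/s.

-92 cm/s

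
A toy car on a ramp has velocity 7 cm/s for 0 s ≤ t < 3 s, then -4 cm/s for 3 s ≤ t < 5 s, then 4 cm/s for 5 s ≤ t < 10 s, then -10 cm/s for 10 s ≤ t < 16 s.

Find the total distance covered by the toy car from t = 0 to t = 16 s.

Total distance travelled is ∫|v| dt — sum the magnitudes of each area piece.
0–3 s: |7| × 3 = 21 cm
3–5 s: |-4| × 2 = 8 cm
5–10 s: |4| × 5 = 20 cm
10–16 s: |-10| × 6 = 60 cm
Total distance = 109 cm

109 cm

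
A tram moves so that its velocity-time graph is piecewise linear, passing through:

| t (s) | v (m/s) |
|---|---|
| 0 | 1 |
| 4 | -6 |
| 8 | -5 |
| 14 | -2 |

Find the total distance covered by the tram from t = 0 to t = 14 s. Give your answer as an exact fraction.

375/7 m

Distance (not displacement) is the total path length: add the absolute areas under v-t.
0–4 s: v = 0 at t = 4/7 s; triangle areas 2/7 + 72/7 = 74/7 m
4–8 s: |½(-6 + -5)(4)| = 22 m
8–14 s: |½(-5 + -2)(6)| = 21 m
Total distance = 375/7 m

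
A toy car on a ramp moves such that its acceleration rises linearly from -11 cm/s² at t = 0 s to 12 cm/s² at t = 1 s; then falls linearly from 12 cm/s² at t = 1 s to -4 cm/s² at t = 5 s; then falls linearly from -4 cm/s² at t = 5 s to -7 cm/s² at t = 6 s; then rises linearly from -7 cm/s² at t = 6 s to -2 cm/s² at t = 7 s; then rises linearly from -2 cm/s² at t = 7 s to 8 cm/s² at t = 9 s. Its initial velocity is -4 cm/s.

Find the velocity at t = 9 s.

8.5 cm/s

Δv equals the area under the a-t graph; then v = v₀ + Δv.
0–1 s: ½(-11 + 12)(1) = 0.5 cm/s
1–5 s: ½(12 + -4)(4) = 16 cm/s
5–6 s: ½(-4 + -7)(1) = -5.5 cm/s
6–7 s: ½(-7 + -2)(1) = -4.5 cm/s
7–9 s: ½(-2 + 8)(2) = 6 cm/s
Δv = 12.5 cm/s, so v(9) = -4 + (12.5) = 8.5 cm/s.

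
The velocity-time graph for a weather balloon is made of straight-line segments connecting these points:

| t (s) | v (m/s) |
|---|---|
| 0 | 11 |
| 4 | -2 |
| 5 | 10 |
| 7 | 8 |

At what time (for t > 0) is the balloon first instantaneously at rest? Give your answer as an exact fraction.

t = 44/13 s

v changes sign on 0–4 s (from 11 to -2); the graph is linear there, so v = 0 at t = 0 + (-11)·(4 − 0)/(-2 − 11) = 44/13 s.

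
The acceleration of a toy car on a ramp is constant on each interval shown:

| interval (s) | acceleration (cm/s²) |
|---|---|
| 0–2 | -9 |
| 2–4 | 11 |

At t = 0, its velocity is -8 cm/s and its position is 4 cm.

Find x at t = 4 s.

-60 cm

On each constant-a segment, Δv = aΔt and Δx = v₀Δt + ½aΔt²; chain segment to segment.
0–2 s: v starts -8 cm/s; Δx = -8·2 + ½·-9·2² = -34 cm; v ends -26 cm/s.
2–4 s: v starts -26 cm/s; Δx = -26·2 + ½·11·2² = -30 cm; v ends -4 cm/s.
x(4) = 4 + Σ Δx = -60 cm.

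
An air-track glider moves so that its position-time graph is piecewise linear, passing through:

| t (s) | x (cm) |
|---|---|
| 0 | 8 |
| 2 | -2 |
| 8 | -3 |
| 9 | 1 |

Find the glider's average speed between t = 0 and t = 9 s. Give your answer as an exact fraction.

Average speed = (total path length)/(elapsed time); on a piecewise-linear x-t graph the path length is Σ|Δx|.
0–2 s: |Δx| = |-2 − 8| = 10 cm
2–8 s: |Δx| = |-3 − -2| = 1 cm
8–9 s: |Δx| = |1 − -3| = 4 cm
Total path = 15 cm; average speed = 15/9 = 5/3 cm/s.

5/3 cm/s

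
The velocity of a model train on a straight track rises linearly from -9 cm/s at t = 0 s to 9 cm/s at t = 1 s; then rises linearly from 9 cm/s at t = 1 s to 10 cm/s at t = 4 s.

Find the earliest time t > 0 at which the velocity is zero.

t = 0.5 s

v changes sign on 0–1 s (from -9 to 9); the graph is linear there, so v = 0 at t = 0 + (9)·(1 − 0)/(9 − -9) = 0.5 s.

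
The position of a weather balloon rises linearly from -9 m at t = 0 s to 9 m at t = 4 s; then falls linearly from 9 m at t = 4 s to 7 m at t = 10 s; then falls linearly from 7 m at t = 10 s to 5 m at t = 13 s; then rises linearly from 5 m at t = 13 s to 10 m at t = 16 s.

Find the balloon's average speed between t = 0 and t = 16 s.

Average speed = (total path length)/(elapsed time); on a piecewise-linear x-t graph the path length is Σ|Δx|.
0–4 s: |Δx| = |9 − -9| = 18 m
4–10 s: |Δx| = |7 − 9| = 2 m
10–13 s: |Δx| = |5 − 7| = 2 m
13–16 s: |Δx| = |10 − 5| = 5 m
Total path = 27 m; average speed = 27/16 = 1.6875 m/s.

1.6875 m/s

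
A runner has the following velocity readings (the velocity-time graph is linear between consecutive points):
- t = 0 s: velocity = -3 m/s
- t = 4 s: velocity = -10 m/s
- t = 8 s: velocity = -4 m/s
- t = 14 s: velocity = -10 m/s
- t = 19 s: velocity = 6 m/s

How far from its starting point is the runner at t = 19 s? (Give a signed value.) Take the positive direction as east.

Displacement is the signed area under the v-t curve.
0–4 s: ½(-3 + -10)(4) = -26 m
4–8 s: ½(-10 + -4)(4) = -28 m
8–14 s: ½(-4 + -10)(6) = -42 m
14–19 s: ½(-10 + 6)(5) = -10 m
Net displacement = -106 m

-106 m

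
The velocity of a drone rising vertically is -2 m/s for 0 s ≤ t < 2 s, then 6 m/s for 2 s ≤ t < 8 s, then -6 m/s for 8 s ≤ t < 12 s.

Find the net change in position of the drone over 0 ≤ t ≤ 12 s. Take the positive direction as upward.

Displacement is the signed area under the v-t curve.
0–2 s: -2 × 2 = -4 m
2–8 s: 6 × 6 = 36 m
8–12 s: -6 × 4 = -24 m
Net displacement = 8 m

8 m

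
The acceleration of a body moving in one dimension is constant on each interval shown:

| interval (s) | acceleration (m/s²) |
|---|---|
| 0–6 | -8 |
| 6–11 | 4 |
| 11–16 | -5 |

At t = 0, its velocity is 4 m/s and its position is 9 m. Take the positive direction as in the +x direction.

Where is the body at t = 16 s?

-463.5 m

On each constant-a segment, Δv = aΔt and Δx = v₀Δt + ½aΔt²; chain segment to segment.
0–6 s: v starts 4 m/s; Δx = 4·6 + ½·-8·6² = -120 m; v ends -44 m/s.
6–11 s: v starts -44 m/s; Δx = -44·5 + ½·4·5² = -170 m; v ends -24 m/s.
11–16 s: v starts -24 m/s; Δx = -24·5 + ½·-5·5² = -182.5 m; v ends -49 m/s.
x(16) = 9 + Σ Δx = -463.5 m.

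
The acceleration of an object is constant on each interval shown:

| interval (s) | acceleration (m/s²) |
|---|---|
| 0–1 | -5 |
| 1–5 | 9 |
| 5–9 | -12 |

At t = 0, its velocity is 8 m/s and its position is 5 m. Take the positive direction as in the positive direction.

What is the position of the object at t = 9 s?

On each constant-a segment, Δv = aΔt and Δx = v₀Δt + ½aΔt²; chain segment to segment.
0–1 s: v starts 8 m/s; Δx = 8·1 + ½·-5·1² = 5.5 m; v ends 3 m/s.
1–5 s: v starts 3 m/s; Δx = 3·4 + ½·9·4² = 84 m; v ends 39 m/s.
5–9 s: v starts 39 m/s; Δx = 39·4 + ½·-12·4² = 60 m; v ends -9 m/s.
x(9) = 5 + Σ Δx = 154.5 m.

154.5 m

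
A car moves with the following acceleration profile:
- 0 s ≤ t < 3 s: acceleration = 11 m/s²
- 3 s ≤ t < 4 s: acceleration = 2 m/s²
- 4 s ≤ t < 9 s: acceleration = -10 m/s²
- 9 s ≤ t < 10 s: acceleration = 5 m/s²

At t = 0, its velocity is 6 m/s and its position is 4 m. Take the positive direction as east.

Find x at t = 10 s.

On each constant-a segment, Δv = aΔt and Δx = v₀Δt + ½aΔt²; chain segment to segment.
0–3 s: v starts 6 m/s; Δx = 6·3 + ½·11·3² = 67.5 m; v ends 39 m/s.
3–4 s: v starts 39 m/s; Δx = 39·1 + ½·2·1² = 40 m; v ends 41 m/s.
4–9 s: v starts 41 m/s; Δx = 41·5 + ½·-10·5² = 80 m; v ends -9 m/s.
9–10 s: v starts -9 m/s; Δx = -9·1 + ½·5·1² = -6.5 m; v ends -4 m/s.
x(10) = 4 + Σ Δx = 185 m.

185 m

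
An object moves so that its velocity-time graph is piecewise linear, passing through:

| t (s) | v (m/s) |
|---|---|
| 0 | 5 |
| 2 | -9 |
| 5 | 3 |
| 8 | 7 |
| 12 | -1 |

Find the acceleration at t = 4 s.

4 m/s²

Acceleration is the slope of the v-t graph on 2–5 s: (3 − -9)/(5 − 2) = 4 m/s².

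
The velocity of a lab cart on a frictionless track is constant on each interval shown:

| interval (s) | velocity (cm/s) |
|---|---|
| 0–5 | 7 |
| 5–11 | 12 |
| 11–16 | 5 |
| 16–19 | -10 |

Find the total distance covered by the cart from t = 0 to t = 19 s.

Total distance travelled is ∫|v| dt — sum the magnitudes of each area piece.
0–5 s: |7| × 5 = 35 cm
5–11 s: |12| × 6 = 72 cm
11–16 s: |5| × 5 = 25 cm
16–19 s: |-10| × 3 = 30 cm
Total distance = 162 cm

162 cm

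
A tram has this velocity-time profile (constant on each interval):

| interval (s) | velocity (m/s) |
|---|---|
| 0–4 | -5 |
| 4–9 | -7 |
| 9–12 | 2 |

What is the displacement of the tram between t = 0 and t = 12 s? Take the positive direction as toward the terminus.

Displacement is the signed area under the v-t curve.
0–4 s: -5 × 4 = -20 m
4–9 s: -7 × 5 = -35 m
9–12 s: 2 × 3 = 6 m
Net displacement = -49 m

-49 m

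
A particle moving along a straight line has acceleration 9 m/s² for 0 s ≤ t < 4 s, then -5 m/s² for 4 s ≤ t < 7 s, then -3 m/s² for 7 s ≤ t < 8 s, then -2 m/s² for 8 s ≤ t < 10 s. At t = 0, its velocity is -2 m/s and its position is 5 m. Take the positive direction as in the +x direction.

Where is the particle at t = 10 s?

On each constant-a segment, Δv = aΔt and Δx = v₀Δt + ½aΔt²; chain segment to segment.
0–4 s: v starts -2 m/s; Δx = -2·4 + ½·9·4² = 64 m; v ends 34 m/s.
4–7 s: v starts 34 m/s; Δx = 34·3 + ½·-5·3² = 79.5 m; v ends 19 m/s.
7–8 s: v starts 19 m/s; Δx = 19·1 + ½·-3·1² = 17.5 m; v ends 16 m/s.
8–10 s: v starts 16 m/s; Δx = 16·2 + ½·-2·2² = 28 m; v ends 12 m/s.
x(10) = 5 + Σ Δx = 194 m.

194 m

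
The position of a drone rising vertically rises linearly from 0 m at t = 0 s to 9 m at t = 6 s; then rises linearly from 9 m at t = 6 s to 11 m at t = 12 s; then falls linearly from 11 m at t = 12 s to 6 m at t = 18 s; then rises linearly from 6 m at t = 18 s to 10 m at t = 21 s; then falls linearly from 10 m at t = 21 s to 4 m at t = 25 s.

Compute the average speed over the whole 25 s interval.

Average speed = (total path length)/(elapsed time); on a piecewise-linear x-t graph the path length is Σ|Δx|.
0–6 s: |Δx| = |9 − 0| = 9 m
6–12 s: |Δx| = |11 − 9| = 2 m
12–18 s: |Δx| = |6 − 11| = 5 m
18–21 s: |Δx| = |10 − 6| = 4 m
21–25 s: |Δx| = |4 − 10| = 6 m
Total path = 26 m; average speed = 26/25 = 1.04 m/s.

1.04 m/s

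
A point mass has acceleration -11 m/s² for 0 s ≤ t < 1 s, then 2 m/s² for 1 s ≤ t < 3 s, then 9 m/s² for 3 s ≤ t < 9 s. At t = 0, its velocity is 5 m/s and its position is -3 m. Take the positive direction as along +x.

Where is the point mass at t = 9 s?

138.5 m

On each constant-a segment, Δv = aΔt and Δx = v₀Δt + ½aΔt²; chain segment to segment.
0–1 s: v starts 5 m/s; Δx = 5·1 + ½·-11·1² = -0.5 m; v ends -6 m/s.
1–3 s: v starts -6 m/s; Δx = -6·2 + ½·2·2² = -8 m; v ends -2 m/s.
3–9 s: v starts -2 m/s; Δx = -2·6 + ½·9·6² = 150 m; v ends 52 m/s.
x(9) = -3 + Σ Δx = 138.5 m.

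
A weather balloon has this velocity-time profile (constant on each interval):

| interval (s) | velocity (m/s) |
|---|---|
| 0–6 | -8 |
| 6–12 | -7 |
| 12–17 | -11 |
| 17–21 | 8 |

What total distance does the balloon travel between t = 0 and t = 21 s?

177 m

Distance (not displacement) is the total path length: add the absolute areas under v-t.
0–6 s: |-8| × 6 = 48 m
6–12 s: |-7| × 6 = 42 m
12–17 s: |-11| × 5 = 55 m
17–21 s: |8| × 4 = 32 m
Total distance = 177 m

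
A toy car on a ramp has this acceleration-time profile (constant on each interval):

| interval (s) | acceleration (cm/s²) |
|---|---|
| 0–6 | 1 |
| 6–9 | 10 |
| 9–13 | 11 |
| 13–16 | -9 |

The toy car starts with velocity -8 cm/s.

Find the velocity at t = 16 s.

45 cm/s

Δv equals the area under the a-t graph; then v = v₀ + Δv.
0–6 s: 1 × 6 = 6 cm/s
6–9 s: 10 × 3 = 30 cm/s
9–13 s: 11 × 4 = 44 cm/s
13–16 s: -9 × 3 = -27 cm/s
Δv = 53 cm/s, so v(16) = -8 + (53) = 45 cm/s.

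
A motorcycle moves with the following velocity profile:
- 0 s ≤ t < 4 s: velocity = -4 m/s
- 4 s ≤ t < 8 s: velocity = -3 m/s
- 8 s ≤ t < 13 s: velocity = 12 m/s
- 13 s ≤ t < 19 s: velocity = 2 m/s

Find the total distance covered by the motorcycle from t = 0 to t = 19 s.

Total distance travelled is ∫|v| dt — sum the magnitudes of each area piece.
0–4 s: |-4| × 4 = 16 m
4–8 s: |-3| × 4 = 12 m
8–13 s: |12| × 5 = 60 m
13–19 s: |2| × 6 = 12 m
Total distance = 100 m

100 m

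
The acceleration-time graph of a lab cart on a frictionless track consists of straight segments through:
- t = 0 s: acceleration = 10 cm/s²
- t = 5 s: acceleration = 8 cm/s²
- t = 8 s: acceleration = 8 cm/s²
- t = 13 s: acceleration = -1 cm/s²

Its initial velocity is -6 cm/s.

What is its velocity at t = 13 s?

Δv equals the area under the a-t graph; then v = v₀ + Δv.
0–5 s: ½(10 + 8)(5) = 45 cm/s
5–8 s: 8 × 3 = 24 cm/s
8–13 s: ½(8 + -1)(5) = 17.5 cm/s
Δv = 86.5 cm/s, so v(13) = -6 + (86.5) = 80.5 cm/s.

80.5 cm/s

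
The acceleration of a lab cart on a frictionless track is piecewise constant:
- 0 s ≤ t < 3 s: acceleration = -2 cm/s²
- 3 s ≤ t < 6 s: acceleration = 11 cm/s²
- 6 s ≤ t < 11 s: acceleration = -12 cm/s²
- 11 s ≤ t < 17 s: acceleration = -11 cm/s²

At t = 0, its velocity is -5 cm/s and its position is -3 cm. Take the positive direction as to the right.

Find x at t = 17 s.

-476.5 cm

On each constant-a segment, Δv = aΔt and Δx = v₀Δt + ½aΔt²; chain segment to segment.
0–3 s: v starts -5 cm/s; Δx = -5·3 + ½·-2·3² = -24 cm; v ends -11 cm/s.
3–6 s: v starts -11 cm/s; Δx = -11·3 + ½·11·3² = 16.5 cm; v ends 22 cm/s.
6–11 s: v starts 22 cm/s; Δx = 22·5 + ½·-12·5² = -40 cm; v ends -38 cm/s.
11–17 s: v starts -38 cm/s; Δx = -38·6 + ½·-11·6² = -426 cm; v ends -104 cm/s.
x(17) = -3 + Σ Δx = -476.5 cm.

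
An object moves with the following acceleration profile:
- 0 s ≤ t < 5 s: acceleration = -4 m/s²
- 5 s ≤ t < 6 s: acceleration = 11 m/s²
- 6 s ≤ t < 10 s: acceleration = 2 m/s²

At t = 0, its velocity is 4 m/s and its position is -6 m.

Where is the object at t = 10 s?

-50.5 m

On each constant-a segment, Δv = aΔt and Δx = v₀Δt + ½aΔt²; chain segment to segment.
0–5 s: v starts 4 m/s; Δx = 4·5 + ½·-4·5² = -30 m; v ends -16 m/s.
5–6 s: v starts -16 m/s; Δx = -16·1 + ½·11·1² = -10.5 m; v ends -5 m/s.
6–10 s: v starts -5 m/s; Δx = -5·4 + ½·2·4² = -4 m; v ends 3 m/s.
x(10) = -6 + Σ Δx = -50.5 m.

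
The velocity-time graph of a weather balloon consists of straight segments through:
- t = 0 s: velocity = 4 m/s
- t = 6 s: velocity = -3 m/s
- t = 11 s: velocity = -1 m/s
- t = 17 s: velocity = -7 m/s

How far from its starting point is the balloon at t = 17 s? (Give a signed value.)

Net displacement equals the area under the velocity-time graph (areas below the axis count negative).
0–6 s: ½(4 + -3)(6) = 3 m
6–11 s: ½(-3 + -1)(5) = -10 m
11–17 s: ½(-1 + -7)(6) = -24 m
Net displacement = -31 m

-31 m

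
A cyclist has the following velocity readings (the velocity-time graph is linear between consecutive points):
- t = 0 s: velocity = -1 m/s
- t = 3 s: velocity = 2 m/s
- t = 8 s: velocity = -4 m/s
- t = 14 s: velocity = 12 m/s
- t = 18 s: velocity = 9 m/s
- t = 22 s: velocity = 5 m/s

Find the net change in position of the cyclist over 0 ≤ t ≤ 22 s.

Displacement is the signed area under the v-t curve.
0–3 s: ½(-1 + 2)(3) = 1.5 m
3–8 s: ½(2 + -4)(5) = -5 m
8–14 s: ½(-4 + 12)(6) = 24 m
14–18 s: ½(12 + 9)(4) = 42 m
18–22 s: ½(9 + 5)(4) = 28 m
Net displacement = 90.5 m

90.5 m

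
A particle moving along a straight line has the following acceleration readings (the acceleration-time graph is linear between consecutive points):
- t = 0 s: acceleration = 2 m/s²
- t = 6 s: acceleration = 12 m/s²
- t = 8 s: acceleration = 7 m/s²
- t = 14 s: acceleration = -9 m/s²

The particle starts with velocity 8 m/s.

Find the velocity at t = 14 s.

63 m/s

Δv equals the area under the a-t graph; then v = v₀ + Δv.
0–6 s: ½(2 + 12)(6) = 42 m/s
6–8 s: ½(12 + 7)(2) = 19 m/s
8–14 s: ½(7 + -9)(6) = -6 m/s
Δv = 55 m/s, so v(14) = 8 + (55) = 63 m/s.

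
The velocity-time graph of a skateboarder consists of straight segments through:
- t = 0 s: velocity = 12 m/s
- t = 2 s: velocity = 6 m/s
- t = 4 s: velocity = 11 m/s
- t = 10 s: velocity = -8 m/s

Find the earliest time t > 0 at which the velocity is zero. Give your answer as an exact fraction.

t = 142/19 s

v changes sign on 4–10 s (from 11 to -8); the graph is linear there, so v = 0 at t = 4 + (-11)·(10 − 4)/(-8 − 11) = 142/19 s.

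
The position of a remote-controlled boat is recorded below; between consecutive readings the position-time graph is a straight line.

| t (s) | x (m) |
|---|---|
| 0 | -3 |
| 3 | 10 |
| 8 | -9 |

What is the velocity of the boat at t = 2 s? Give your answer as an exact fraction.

Velocity is the slope of the x-t graph on 0–3 s: (10 − -3)/(3 − 0) = 13/3 m/s.

13/3 m/s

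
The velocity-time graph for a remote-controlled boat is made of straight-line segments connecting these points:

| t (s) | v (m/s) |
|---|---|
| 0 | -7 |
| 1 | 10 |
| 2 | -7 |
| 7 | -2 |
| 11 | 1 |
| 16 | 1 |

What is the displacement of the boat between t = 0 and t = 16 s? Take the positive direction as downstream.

Displacement is the signed area under the v-t curve.
0–1 s: ½(-7 + 10)(1) = 1.5 m
1–2 s: ½(10 + -7)(1) = 1.5 m
2–7 s: ½(-7 + -2)(5) = -22.5 m
7–11 s: ½(-2 + 1)(4) = -2 m
11–16 s: 1 × 5 = 5 m
Net displacement = -16.5 m

-16.5 m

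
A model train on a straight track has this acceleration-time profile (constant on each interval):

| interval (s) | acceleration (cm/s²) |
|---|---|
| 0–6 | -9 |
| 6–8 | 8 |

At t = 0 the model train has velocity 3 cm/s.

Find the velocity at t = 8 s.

-35 cm/s

Δv equals the area under the a-t graph; then v = v₀ + Δv.
0–6 s: -9 × 6 = -54 cm/s
6–8 s: 8 × 2 = 16 cm/s
Δv = -38 cm/s, so v(8) = 3 + (-38) = -35 cm/s.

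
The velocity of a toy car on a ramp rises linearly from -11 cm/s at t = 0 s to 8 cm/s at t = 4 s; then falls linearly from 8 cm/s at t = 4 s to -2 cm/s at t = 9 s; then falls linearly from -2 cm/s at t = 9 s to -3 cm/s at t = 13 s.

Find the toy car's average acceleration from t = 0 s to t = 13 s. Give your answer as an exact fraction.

8/13 cm/s²

Average acceleration = Δv/Δt = (-3 − -11)/(13 − 0) = 8/13 cm/s².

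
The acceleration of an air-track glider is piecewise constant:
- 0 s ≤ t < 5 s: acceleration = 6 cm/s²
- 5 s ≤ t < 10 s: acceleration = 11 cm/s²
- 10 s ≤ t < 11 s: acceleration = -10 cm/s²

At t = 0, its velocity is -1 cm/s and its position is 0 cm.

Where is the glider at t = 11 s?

On each constant-a segment, Δv = aΔt and Δx = v₀Δt + ½aΔt²; chain segment to segment.
0–5 s: v starts -1 cm/s; Δx = -1·5 + ½·6·5² = 70 cm; v ends 29 cm/s.
5–10 s: v starts 29 cm/s; Δx = 29·5 + ½·11·5² = 282.5 cm; v ends 84 cm/s.
10–11 s: v starts 84 cm/s; Δx = 84·1 + ½·-10·1² = 79 cm; v ends 74 cm/s.
x(11) = 0 + Σ Δx = 431.5 cm.

431.5 cm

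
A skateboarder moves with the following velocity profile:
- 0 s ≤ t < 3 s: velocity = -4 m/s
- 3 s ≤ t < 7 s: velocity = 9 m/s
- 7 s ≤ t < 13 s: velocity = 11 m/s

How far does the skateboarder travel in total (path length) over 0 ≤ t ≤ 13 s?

Distance (not displacement) is the total path length: add the absolute areas under v-t.
0–3 s: |-4| × 3 = 12 m
3–7 s: |9| × 4 = 36 m
7–13 s: |11| × 6 = 66 m
Total distance = 114 m

114 m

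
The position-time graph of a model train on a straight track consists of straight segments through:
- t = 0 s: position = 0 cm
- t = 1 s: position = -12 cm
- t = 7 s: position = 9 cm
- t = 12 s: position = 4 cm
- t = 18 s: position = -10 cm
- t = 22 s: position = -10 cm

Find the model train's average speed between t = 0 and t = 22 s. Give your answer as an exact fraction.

Average speed = (total path length)/(elapsed time); on a piecewise-linear x-t graph the path length is Σ|Δx|.
0–1 s: |Δx| = |-12 − 0| = 12 cm
1–7 s: |Δx| = |9 − -12| = 21 cm
7–12 s: |Δx| = |4 − 9| = 5 cm
12–18 s: |Δx| = |-10 − 4| = 14 cm
18–22 s: |Δx| = |-10 − -10| = 0 cm
Total path = 52 cm; average speed = 52/22 = 26/11 cm/s.

26/11 cm/s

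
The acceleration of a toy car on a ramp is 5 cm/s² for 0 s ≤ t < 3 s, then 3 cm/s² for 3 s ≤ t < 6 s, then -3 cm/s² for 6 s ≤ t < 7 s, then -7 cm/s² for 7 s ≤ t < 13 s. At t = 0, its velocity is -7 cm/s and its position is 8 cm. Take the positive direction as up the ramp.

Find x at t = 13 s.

On each constant-a segment, Δv = aΔt and Δx = v₀Δt + ½aΔt²; chain segment to segment.
0–3 s: v starts -7 cm/s; Δx = -7·3 + ½·5·3² = 1.5 cm; v ends 8 cm/s.
3–6 s: v starts 8 cm/s; Δx = 8·3 + ½·3·3² = 37.5 cm; v ends 17 cm/s.
6–7 s: v starts 17 cm/s; Δx = 17·1 + ½·-3·1² = 15.5 cm; v ends 14 cm/s.
7–13 s: v starts 14 cm/s; Δx = 14·6 + ½·-7·6² = -42 cm; v ends -28 cm/s.
x(13) = 8 + Σ Δx = 20.5 cm.

20.5 cm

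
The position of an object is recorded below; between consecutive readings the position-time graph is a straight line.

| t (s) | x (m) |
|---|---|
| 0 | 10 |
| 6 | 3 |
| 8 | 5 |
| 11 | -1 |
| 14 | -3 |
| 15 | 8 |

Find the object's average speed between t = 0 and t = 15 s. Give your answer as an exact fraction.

28/15 m/s

Average speed = (total path length)/(elapsed time); on a piecewise-linear x-t graph the path length is Σ|Δx|.
0–6 s: |Δx| = |3 − 10| = 7 m
6–8 s: |Δx| = |5 − 3| = 2 m
8–11 s: |Δx| = |-1 − 5| = 6 m
11–14 s: |Δx| = |-3 − -1| = 2 m
14–15 s: |Δx| = |8 − -3| = 11 m
Total path = 28 m; average speed = 28/15 = 28/15 m/s.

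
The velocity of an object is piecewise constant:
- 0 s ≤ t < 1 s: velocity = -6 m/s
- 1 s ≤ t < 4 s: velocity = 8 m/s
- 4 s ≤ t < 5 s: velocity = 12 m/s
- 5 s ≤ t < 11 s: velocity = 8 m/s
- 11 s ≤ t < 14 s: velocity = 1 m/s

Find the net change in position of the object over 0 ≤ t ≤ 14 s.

81 m

Displacement is the signed area under the v-t curve.
0–1 s: -6 × 1 = -6 m
1–4 s: 8 × 3 = 24 m
4–5 s: 12 × 1 = 12 m
5–11 s: 8 × 6 = 48 m
11–14 s: 1 × 3 = 3 m
Net displacement = 81 m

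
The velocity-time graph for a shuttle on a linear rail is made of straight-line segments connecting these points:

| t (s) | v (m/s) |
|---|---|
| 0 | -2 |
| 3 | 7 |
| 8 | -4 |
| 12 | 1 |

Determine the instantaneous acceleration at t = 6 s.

Acceleration is the slope of the v-t graph on 3–8 s: (-4 − 7)/(8 − 3) = -2.2 m/s².

-2.2 m/s²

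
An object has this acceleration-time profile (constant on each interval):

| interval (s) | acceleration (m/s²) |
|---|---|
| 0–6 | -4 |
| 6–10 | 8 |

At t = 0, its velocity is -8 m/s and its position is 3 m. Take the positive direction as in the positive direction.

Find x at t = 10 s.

-181 m

On each constant-a segment, Δv = aΔt and Δx = v₀Δt + ½aΔt²; chain segment to segment.
0–6 s: v starts -8 m/s; Δx = -8·6 + ½·-4·6² = -120 m; v ends -32 m/s.
6–10 s: v starts -32 m/s; Δx = -32·4 + ½·8·4² = -64 m; v ends 0 m/s.
x(10) = 3 + Σ Δx = -181 m.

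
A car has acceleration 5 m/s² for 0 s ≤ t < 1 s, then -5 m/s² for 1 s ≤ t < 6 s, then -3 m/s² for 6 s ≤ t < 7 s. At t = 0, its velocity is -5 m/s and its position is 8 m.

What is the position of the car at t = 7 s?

-83.5 m

On each constant-a segment, Δv = aΔt and Δx = v₀Δt + ½aΔt²; chain segment to segment.
0–1 s: v starts -5 m/s; Δx = -5·1 + ½·5·1² = -2.5 m; v ends 0 m/s.
1–6 s: v starts 0 m/s; Δx = 0·5 + ½·-5·5² = -62.5 m; v ends -25 m/s.
6–7 s: v starts -25 m/s; Δx = -25·1 + ½·-3·1² = -26.5 m; v ends -28 m/s.
x(7) = 8 + Σ Δx = -83.5 m.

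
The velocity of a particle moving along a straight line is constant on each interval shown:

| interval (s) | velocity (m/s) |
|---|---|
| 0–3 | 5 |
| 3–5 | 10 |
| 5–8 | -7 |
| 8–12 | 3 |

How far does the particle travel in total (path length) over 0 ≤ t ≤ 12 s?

68 m

Distance (not displacement) is the total path length: add the absolute areas under v-t.
0–3 s: |5| × 3 = 15 m
3–5 s: |10| × 2 = 20 m
5–8 s: |-7| × 3 = 21 m
8–12 s: |3| × 4 = 12 m
Total distance = 68 m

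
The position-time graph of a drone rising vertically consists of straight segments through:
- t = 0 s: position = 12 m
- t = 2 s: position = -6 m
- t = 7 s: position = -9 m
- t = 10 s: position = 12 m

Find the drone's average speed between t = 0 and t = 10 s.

Average speed = (total path length)/(elapsed time); on a piecewise-linear x-t graph the path length is Σ|Δx|.
0–2 s: |Δx| = |-6 − 12| = 18 m
2–7 s: |Δx| = |-9 − -6| = 3 m
7–10 s: |Δx| = |12 − -9| = 21 m
Total path = 42 m; average speed = 42/10 = 4.2 m/s.

4.2 m/s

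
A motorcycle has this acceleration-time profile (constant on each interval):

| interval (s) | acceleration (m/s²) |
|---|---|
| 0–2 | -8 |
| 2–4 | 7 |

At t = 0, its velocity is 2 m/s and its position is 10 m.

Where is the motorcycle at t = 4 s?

-16 m

On each constant-a segment, Δv = aΔt and Δx = v₀Δt + ½aΔt²; chain segment to segment.
0–2 s: v starts 2 m/s; Δx = 2·2 + ½·-8·2² = -12 m; v ends -14 m/s.
2–4 s: v starts -14 m/s; Δx = -14·2 + ½·7·2² = -14 m; v ends 0 m/s.
x(4) = 10 + Σ Δx = -16 m.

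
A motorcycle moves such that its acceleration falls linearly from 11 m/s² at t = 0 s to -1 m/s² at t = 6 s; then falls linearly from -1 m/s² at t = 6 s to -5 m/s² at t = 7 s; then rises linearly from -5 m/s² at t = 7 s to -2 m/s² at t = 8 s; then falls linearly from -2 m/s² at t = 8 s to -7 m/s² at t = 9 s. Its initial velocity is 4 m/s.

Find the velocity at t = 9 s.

Δv equals the area under the a-t graph; then v = v₀ + Δv.
0–6 s: ½(11 + -1)(6) = 30 m/s
6–7 s: ½(-1 + -5)(1) = -3 m/s
7–8 s: ½(-5 + -2)(1) = -3.5 m/s
8–9 s: ½(-2 + -7)(1) = -4.5 m/s
Δv = 19 m/s, so v(9) = 4 + (19) = 23 m/s.

23 m/s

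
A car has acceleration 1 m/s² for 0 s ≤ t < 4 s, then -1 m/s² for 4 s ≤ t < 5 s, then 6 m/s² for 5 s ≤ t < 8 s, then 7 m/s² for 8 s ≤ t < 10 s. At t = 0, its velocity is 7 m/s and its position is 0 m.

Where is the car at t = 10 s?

173.5 m

On each constant-a segment, Δv = aΔt and Δx = v₀Δt + ½aΔt²; chain segment to segment.
0–4 s: v starts 7 m/s; Δx = 7·4 + ½·1·4² = 36 m; v ends 11 m/s.
4–5 s: v starts 11 m/s; Δx = 11·1 + ½·-1·1² = 10.5 m; v ends 10 m/s.
5–8 s: v starts 10 m/s; Δx = 10·3 + ½·6·3² = 57 m; v ends 28 m/s.
8–10 s: v starts 28 m/s; Δx = 28·2 + ½·7·2² = 70 m; v ends 42 m/s.
x(10) = 0 + Σ Δx = 173.5 m.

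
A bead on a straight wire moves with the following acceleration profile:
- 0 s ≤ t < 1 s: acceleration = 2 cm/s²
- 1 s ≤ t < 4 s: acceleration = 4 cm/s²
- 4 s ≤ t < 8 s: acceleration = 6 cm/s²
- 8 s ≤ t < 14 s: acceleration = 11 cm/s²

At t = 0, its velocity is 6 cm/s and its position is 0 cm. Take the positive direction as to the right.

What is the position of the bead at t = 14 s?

639 cm

On each constant-a segment, Δv = aΔt and Δx = v₀Δt + ½aΔt²; chain segment to segment.
0–1 s: v starts 6 cm/s; Δx = 6·1 + ½·2·1² = 7 cm; v ends 8 cm/s.
1–4 s: v starts 8 cm/s; Δx = 8·3 + ½·4·3² = 42 cm; v ends 20 cm/s.
4–8 s: v starts 20 cm/s; Δx = 20·4 + ½·6·4² = 128 cm; v ends 44 cm/s.
8–14 s: v starts 44 cm/s; Δx = 44·6 + ½·11·6² = 462 cm; v ends 110 cm/s.
x(14) = 0 + Σ Δx = 639 cm.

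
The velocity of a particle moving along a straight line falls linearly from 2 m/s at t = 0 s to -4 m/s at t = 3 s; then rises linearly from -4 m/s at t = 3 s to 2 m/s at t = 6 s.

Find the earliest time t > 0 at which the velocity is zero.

t = 1 s

v changes sign on 0–3 s (from 2 to -4); the graph is linear there, so v = 0 at t = 0 + (-2)·(3 − 0)/(-4 − 2) = 1 s.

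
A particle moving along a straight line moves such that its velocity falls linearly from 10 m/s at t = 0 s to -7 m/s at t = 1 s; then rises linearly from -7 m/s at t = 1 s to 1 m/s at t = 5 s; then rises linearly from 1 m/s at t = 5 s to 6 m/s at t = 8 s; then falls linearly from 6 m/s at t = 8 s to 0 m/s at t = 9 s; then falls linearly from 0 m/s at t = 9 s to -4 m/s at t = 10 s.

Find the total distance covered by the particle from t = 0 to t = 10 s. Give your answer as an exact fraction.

1101/34 m

Distance (not displacement) is the total path length: add the absolute areas under v-t.
0–1 s: v = 0 at t = 10/17 s; triangle areas 50/17 + 49/34 = 149/34 m
1–5 s: v = 0 at t = 4.5 s; triangle areas 12.25 + 0.25 = 12.5 m
5–8 s: |½(1 + 6)(3)| = 10.5 m
8–9 s: |½(6 + 0)(1)| = 3 m
9–10 s: |½(0 + -4)(1)| = 2 m
Total distance = 1101/34 m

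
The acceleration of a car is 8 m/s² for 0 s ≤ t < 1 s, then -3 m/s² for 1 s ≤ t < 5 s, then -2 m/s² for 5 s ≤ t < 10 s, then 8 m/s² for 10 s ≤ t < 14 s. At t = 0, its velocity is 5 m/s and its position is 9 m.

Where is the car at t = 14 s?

54 m

On each constant-a segment, Δv = aΔt and Δx = v₀Δt + ½aΔt²; chain segment to segment.
0–1 s: v starts 5 m/s; Δx = 5·1 + ½·8·1² = 9 m; v ends 13 m/s.
1–5 s: v starts 13 m/s; Δx = 13·4 + ½·-3·4² = 28 m; v ends 1 m/s.
5–10 s: v starts 1 m/s; Δx = 1·5 + ½·-2·5² = -20 m; v ends -9 m/s.
10–14 s: v starts -9 m/s; Δx = -9·4 + ½·8·4² = 28 m; v ends 23 m/s.
x(14) = 9 + Σ Δx = 54 m.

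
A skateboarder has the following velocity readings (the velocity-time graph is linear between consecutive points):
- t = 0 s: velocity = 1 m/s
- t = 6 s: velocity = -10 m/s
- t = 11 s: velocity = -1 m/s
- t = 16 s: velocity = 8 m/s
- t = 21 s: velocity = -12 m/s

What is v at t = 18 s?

On 16–21 s the graph is linear from 8 to -12 m/s: v(18) = 8 + (-12 − 8)·(18 − 16)/(21 − 16) = 0 m/s.

0 m/s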